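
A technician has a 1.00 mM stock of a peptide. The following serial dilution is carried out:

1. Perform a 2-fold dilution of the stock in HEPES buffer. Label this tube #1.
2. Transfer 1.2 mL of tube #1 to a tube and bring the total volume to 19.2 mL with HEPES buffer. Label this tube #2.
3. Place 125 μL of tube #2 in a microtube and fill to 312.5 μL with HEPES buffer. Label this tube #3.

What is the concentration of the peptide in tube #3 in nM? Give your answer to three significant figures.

Step 1: 2-fold → factor 2
Step 2: 1.2 mL brought to 19.2 mL → factor 19.2/1.2 = 16
Step 3: 125 μL brought to 312.5 μL → factor 312.5/125 = 2.5
Overall dilution factor = 2 × 16 × 2.5 = 80
Final = 1.00 mM / 80 = 0.01250 mM = 1.25 × 10^4 nM

1.25 × 10^4 nM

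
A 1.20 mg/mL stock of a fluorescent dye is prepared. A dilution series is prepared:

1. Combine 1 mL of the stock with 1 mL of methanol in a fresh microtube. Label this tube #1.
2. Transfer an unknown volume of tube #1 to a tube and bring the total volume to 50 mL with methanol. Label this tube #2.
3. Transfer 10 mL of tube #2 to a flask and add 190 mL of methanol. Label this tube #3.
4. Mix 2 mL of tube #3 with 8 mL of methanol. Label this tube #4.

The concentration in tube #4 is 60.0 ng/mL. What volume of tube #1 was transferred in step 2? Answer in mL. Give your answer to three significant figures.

0.500 mL

Step 1: 1 mL + 1 mL = 2 mL total → factor 2/1 = 2
Step 2: v brought to 50 mL → factor = 50 mL/v
Step 3: 10 mL + 190 mL = 200 mL total → factor 200/10 = 20
Step 4: 2 mL + 8 mL = 10 mL total → factor 10/2 = 5
Product of known-step factors = 200
Overall factor = 1.20 mg/mL / (60.0 ng/mL) = 20000
Step-2 factor = 20000 / 200 = 100
v = 50 mL / 100 = 0.500 mL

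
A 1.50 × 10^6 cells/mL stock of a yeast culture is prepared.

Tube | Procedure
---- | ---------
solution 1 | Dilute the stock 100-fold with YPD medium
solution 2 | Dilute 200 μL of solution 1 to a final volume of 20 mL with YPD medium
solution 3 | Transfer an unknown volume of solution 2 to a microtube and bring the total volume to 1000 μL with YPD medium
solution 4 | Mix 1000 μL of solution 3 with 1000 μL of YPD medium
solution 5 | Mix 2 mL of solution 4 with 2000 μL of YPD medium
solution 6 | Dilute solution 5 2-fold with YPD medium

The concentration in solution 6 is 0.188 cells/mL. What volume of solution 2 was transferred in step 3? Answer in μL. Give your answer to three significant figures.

10.0 μL

Step 1: 100-fold → factor 100
Step 2: 200 μL brought to 20 mL → factor 20000/200 = 100
Step 3: v brought to 1000 μL → factor = 1000 μL/v
Step 4: 1000 μL + 1000 μL = 2000 μL total → factor 2000/1000 = 2
Step 5: 2 mL + 2000 μL = 4 mL total → factor 4/2 = 2
Step 6: 2-fold → factor 2
Product of known-step factors = 80000
Overall factor = 1.50 × 10^6 cells/mL / (0.188 cells/mL) = 7.9787 × 10^6
Step-3 factor = 7.9787 × 10^6 / 80000 = 99.734
v = 1000 μL / 99.734 = 10.0 μL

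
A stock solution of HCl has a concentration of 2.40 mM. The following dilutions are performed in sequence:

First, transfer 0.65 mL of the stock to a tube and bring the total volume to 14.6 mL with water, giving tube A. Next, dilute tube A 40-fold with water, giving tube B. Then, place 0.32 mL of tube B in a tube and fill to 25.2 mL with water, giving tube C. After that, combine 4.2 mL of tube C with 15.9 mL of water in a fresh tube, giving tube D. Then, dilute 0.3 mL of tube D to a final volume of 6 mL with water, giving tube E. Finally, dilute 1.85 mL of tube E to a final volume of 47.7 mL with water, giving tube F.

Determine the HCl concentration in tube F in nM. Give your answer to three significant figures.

0.0137 nM

Step 1: 0.65 mL brought to 14.6 mL → factor 14.6/0.65 = 22.462
Step 2: 40-fold → factor 40
Step 3: 0.32 mL brought to 25.2 mL → factor 25.2/0.32 = 78.75
Step 4: 4.2 mL + 15.9 mL = 20.1 mL total → factor 20.1/4.2 = 4.7857
Step 5: 0.3 mL brought to 6 mL → factor 6/0.3 = 20
Step 6: 1.85 mL brought to 47.7 mL → factor 47.7/1.85 = 25.784
Overall dilution factor = 22.462 × 40 × 78.75 × 4.7857 × 20 × 25.784 = 1.7461 × 10^8
Final = 2.40 mM / 1.7461 × 10^8 = 1.374 × 10^-8 mM = 0.0137 nM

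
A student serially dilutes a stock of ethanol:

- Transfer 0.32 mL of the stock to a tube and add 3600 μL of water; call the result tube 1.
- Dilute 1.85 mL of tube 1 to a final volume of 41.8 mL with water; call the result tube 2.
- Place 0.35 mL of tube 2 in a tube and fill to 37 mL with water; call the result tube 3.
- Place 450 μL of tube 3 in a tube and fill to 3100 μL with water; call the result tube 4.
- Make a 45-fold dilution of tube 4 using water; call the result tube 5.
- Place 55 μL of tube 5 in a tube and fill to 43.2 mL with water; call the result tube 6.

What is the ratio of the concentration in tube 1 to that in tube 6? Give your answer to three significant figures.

Step 1: 0.32 mL + 3600 μL = 3.92 mL total → factor 3.92/0.32 = 12.25
Step 2: 1.85 mL brought to 41.8 mL → factor 41.8/1.85 = 22.595
Step 3: 0.35 mL brought to 37 mL → factor 37/0.35 = 105.71
Step 4: 450 μL brought to 3100 μL → factor 3100/450 = 6.8889
Step 5: 45-fold → factor 45
Step 6: 55 μL brought to 43.2 mL → factor 43200/55 = 785.45
Dilution factor to tube 1 = 12.25; to tube 6 = 7.1245 × 10^9
[tube 1]/[tube 6] = (factor to tube 6)/(factor to tube 1) = 7.1245 × 10^9/12.25 = 5.82 × 10^8

5.82 × 10^8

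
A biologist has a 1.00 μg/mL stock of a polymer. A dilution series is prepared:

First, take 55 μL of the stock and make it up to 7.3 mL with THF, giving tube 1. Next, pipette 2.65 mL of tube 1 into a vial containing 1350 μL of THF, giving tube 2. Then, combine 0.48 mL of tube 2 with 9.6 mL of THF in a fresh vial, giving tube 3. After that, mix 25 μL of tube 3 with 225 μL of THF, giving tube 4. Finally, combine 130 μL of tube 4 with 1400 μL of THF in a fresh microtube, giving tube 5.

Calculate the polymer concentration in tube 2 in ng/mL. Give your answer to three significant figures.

4.99 ng/mL

Step 1: 55 μL brought to 7.3 mL → factor 7300/55 = 132.73
Step 2: 2.65 mL + 1350 μL = 4 mL total → factor 4/2.65 = 1.5094
Dilution factor through tube 2 = 132.73 × 1.5094 = 200.34
[tube 2] = 1.00 μg/mL / 200.34 = 0.004991 μg/mL = 4.99 ng/mL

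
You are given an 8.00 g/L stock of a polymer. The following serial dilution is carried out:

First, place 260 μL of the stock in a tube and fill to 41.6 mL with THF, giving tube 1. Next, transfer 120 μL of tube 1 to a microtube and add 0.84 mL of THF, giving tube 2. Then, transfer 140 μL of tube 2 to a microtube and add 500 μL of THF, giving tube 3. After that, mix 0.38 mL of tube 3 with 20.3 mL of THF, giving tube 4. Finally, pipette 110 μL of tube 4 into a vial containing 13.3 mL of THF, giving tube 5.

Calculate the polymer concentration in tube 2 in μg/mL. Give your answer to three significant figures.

Step 1: 260 μL brought to 41.6 mL → factor 41600/260 = 160
Step 2: 120 μL + 0.84 mL = 960 μL total → factor 960/120 = 8
Dilution factor through tube 2 = 160 × 8 = 1280
[tube 2] = 8.00 g/L / 1280 = 0.006250 g/L = 6.25 μg/mL

6.25 μg/mL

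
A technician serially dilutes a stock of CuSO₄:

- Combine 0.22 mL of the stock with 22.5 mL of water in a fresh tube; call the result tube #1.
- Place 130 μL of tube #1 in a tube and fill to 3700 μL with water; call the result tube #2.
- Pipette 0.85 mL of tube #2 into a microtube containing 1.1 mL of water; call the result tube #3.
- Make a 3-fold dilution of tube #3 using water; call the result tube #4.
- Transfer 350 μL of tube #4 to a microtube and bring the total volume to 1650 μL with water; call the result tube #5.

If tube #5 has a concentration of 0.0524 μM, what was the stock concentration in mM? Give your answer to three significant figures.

5.00 mM

Step 1: 0.22 mL + 22.5 mL = 22.72 mL total → factor 22.72/0.22 = 103.27
Step 2: 130 μL brought to 3700 μL → factor 3700/130 = 28.462
Step 3: 0.85 mL + 1.1 mL = 1.95 mL total → factor 1.95/0.85 = 2.2941
Step 4: 3-fold → factor 3
Step 5: 350 μL brought to 1650 μL → factor 1650/350 = 4.7143
Overall dilution factor = 103.27 × 28.462 × 2.2941 × 3 × 4.7143 = 95367
Stock = 0.0524 μM × 95367 = 4997 μM = 5.00 mM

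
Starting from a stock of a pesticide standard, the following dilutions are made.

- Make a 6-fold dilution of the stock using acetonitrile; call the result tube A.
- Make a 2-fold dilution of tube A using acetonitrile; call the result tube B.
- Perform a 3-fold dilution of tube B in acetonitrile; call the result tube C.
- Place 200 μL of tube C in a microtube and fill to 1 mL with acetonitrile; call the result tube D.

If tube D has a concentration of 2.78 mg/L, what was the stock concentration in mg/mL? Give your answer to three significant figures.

0.500 mg/mL

Step 1: 6-fold → factor 6
Step 2: 2-fold → factor 2
Step 3: 3-fold → factor 3
Step 4: 200 μL brought to 1 mL → factor 1000/200 = 5
Overall dilution factor = 6 × 2 × 3 × 5 = 180
Stock = 2.78 mg/L × 180 = 500.4 mg/L = 0.500 mg/mL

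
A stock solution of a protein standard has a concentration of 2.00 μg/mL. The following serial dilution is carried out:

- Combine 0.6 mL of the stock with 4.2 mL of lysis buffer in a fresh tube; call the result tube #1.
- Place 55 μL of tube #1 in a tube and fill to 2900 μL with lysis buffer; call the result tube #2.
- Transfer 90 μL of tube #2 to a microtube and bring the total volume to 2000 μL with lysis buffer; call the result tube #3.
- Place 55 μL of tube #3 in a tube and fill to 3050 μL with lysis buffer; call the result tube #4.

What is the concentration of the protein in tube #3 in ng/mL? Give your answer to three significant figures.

Step 1: 0.6 mL + 4.2 mL = 4.8 mL total → factor 4.8/0.6 = 8
Step 2: 55 μL brought to 2900 μL → factor 2900/55 = 52.727
Step 3: 90 μL brought to 2000 μL → factor 2000/90 = 22.222
Dilution factor through tube #3 = 8 × 52.727 × 22.222 = 9373.7
[tube #3] = 2.00 μg/mL / 9373.7 = 0.0002134 μg/mL = 0.213 ng/mL

0.213 ng/mL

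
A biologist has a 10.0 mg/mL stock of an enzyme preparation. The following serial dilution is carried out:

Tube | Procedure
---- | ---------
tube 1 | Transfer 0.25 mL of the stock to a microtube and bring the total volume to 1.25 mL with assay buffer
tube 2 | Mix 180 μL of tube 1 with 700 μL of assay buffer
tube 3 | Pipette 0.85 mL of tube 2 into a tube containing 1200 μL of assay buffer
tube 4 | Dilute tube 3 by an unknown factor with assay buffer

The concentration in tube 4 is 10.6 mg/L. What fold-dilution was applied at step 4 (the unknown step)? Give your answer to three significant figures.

Step 1: 0.25 mL brought to 1.25 mL → factor 1.25/0.25 = 5
Step 2: 180 μL + 700 μL = 880 μL total → factor 880/180 = 4.8889
Step 3: 0.85 mL + 1200 μL = 2.05 mL total → factor 2.05/0.85 = 2.4118
Step 4: unknown factor x
Product of known-step factors = 58.954
Overall factor = 10.0 mg/mL / (10.6 mg/L) = 943.4
x = 943.4 / 58.954 = 16.0

16.0-fold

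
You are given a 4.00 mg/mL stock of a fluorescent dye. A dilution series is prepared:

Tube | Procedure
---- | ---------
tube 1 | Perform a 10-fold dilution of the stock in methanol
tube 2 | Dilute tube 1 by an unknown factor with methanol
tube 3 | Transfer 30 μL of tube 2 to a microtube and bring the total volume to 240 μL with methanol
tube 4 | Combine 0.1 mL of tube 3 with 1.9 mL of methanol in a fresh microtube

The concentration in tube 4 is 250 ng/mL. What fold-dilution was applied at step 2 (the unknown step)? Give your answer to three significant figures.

10.0-fold

Step 1: 10-fold → factor 10
Step 2: unknown factor x
Step 3: 30 μL brought to 240 μL → factor 240/30 = 8
Step 4: 0.1 mL + 1.9 mL = 2 mL total → factor 2/0.1 = 20
Product of known-step factors = 1600
Overall factor = 4.00 mg/mL / (250 ng/mL) = 16000
x = 16000 / 1600 = 10.0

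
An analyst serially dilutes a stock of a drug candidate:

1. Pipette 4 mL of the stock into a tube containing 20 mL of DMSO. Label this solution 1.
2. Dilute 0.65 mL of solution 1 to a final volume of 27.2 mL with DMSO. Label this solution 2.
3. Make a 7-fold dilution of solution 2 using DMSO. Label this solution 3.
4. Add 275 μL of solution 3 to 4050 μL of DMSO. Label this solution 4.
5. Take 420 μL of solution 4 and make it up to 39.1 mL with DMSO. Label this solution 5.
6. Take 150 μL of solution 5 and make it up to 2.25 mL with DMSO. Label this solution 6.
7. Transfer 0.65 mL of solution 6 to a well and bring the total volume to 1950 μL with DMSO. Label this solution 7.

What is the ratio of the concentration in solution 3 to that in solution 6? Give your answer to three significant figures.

Step 1: 4 mL + 20 mL = 24 mL total → factor 24/4 = 6
Step 2: 0.65 mL brought to 27.2 mL → factor 27.2/0.65 = 41.846
Step 3: 7-fold → factor 7
Step 4: 275 μL + 4050 μL = 4325 μL total → factor 4325/275 = 15.727
Step 5: 420 μL brought to 39.1 mL → factor 39100/420 = 93.095
Step 6: 150 μL brought to 2.25 mL → factor 2250/150 = 15
Dilution factor to solution 3 = 1757.5; to solution 6 = 3.8599 × 10^7
[solution 3]/[solution 6] = (factor to solution 6)/(factor to solution 3) = 3.8599 × 10^7/1757.5 = 2.20 × 10^4

2.20 × 10^4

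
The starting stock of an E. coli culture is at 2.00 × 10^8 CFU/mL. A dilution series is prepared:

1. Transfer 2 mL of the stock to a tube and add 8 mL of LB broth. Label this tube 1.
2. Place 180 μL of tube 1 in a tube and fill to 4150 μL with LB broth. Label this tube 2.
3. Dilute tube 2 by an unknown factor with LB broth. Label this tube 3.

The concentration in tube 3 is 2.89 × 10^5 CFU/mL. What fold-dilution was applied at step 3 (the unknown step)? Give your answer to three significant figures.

6.00-fold

Step 1: 2 mL + 8 mL = 10 mL total → factor 10/2 = 5
Step 2: 180 μL brought to 4150 μL → factor 4150/180 = 23.056
Step 3: unknown factor x
Product of known-step factors = 115.28
Overall factor = 2.00 × 10^8 CFU/mL / (2.89 × 10^5 CFU/mL) = 692.04
x = 692.04 / 115.28 = 6.00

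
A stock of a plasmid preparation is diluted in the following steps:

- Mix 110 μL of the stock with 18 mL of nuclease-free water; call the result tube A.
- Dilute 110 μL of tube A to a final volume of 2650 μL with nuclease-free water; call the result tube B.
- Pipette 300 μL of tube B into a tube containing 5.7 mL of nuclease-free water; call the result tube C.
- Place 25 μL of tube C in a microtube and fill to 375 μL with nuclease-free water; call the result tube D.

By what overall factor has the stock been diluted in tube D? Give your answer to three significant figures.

Step 1: 110 μL + 18 mL = 18110 μL total → factor 18110/110 = 164.64
Step 2: 110 μL brought to 2650 μL → factor 2650/110 = 24.091
Step 3: 300 μL + 5.7 mL = 6000 μL total → factor 6000/300 = 20
Step 4: 25 μL brought to 375 μL → factor 375/25 = 15
Overall dilution factor = 164.64 × 24.091 × 20 × 15 = 1.1899 × 10^6

1.19 × 10^6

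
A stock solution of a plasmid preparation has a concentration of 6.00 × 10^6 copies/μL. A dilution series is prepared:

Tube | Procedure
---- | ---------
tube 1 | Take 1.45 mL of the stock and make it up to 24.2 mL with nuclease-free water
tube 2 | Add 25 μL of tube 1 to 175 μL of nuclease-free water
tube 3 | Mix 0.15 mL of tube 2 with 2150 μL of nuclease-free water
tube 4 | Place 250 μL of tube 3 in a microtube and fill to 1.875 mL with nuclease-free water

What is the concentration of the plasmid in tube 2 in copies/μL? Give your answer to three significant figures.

4.49 × 10^4 copies/μL

Step 1: 1.45 mL brought to 24.2 mL → factor 24.2/1.45 = 16.69
Step 2: 25 μL + 175 μL = 200 μL total → factor 200/25 = 8
Dilution factor through tube 2 = 16.69 × 8 = 133.52
[tube 2] = 6.00 × 10^6 copies/μL / 133.52 = 4.49 × 10^4 copies/μL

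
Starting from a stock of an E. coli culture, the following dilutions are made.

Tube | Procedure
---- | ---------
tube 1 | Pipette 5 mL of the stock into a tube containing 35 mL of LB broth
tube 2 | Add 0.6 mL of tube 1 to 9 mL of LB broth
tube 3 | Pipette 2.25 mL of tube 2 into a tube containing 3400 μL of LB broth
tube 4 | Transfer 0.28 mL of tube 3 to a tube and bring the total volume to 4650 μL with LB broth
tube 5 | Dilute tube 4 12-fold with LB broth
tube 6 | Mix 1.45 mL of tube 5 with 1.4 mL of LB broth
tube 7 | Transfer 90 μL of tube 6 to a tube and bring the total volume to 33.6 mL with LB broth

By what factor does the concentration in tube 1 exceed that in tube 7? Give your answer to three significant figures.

Step 1: 5 mL + 35 mL = 40 mL total → factor 40/5 = 8
Step 2: 0.6 mL + 9 mL = 9.6 mL total → factor 9.6/0.6 = 16
Step 3: 2.25 mL + 3400 μL = 5.65 mL total → factor 5.65/2.25 = 2.5111
Step 4: 0.28 mL brought to 4650 μL → factor 4.65/0.28 = 16.607
Step 5: 12-fold → factor 12
Step 6: 1.45 mL + 1.4 mL = 2.85 mL total → factor 2.85/1.45 = 1.9655
Step 7: 90 μL brought to 33.6 mL → factor 33600/90 = 373.33
Dilution factor to tube 1 = 8; to tube 7 = 4.7003 × 10^7
[tube 1]/[tube 7] = (factor to tube 7)/(factor to tube 1) = 4.7003 × 10^7/8 = 5.88 × 10^6

5.88 × 10^6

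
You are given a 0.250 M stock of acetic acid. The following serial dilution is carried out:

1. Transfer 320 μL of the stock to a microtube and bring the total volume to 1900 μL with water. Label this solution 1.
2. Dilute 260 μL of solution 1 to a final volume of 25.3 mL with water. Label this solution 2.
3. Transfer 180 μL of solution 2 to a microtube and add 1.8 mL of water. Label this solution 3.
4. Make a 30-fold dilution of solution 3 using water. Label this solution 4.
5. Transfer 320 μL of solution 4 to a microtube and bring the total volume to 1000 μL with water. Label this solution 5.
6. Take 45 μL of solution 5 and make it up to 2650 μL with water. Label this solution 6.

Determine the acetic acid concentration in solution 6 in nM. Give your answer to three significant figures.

7.13 nM

Step 1: 320 μL brought to 1900 μL → factor 1900/320 = 5.9375
Step 2: 260 μL brought to 25.3 mL → factor 25300/260 = 97.308
Step 3: 180 μL + 1.8 mL = 1980 μL total → factor 1980/180 = 11
Step 4: 30-fold → factor 30
Step 5: 320 μL brought to 1000 μL → factor 1000/320 = 3.125
Step 6: 45 μL brought to 2650 μL → factor 2650/45 = 58.889
Overall dilution factor = 5.9375 × 97.308 × 11 × 30 × 3.125 × 58.889 = 3.5087 × 10^7
Final = 0.250 M / 3.5087 × 10^7 = 7.125 × 10^-9 M = 7.13 nM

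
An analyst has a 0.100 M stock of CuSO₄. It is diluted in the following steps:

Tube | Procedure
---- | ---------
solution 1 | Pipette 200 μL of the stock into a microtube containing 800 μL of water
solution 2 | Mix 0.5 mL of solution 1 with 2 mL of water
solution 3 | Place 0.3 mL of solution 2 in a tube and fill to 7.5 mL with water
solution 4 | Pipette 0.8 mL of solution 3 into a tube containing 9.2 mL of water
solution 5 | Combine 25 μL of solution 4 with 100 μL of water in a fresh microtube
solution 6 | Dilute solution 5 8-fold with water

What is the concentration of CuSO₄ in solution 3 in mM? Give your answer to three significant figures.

Step 1: 200 μL + 800 μL = 1000 μL total → factor 1000/200 = 5
Step 2: 0.5 mL + 2 mL = 2.5 mL total → factor 2.5/0.5 = 5
Step 3: 0.3 mL brought to 7.5 mL → factor 7.5/0.3 = 25
Dilution factor through solution 3 = 5 × 5 × 25 = 625
[solution 3] = 0.100 M / 625 = 0.0001600 M = 0.160 mM

0.160 mM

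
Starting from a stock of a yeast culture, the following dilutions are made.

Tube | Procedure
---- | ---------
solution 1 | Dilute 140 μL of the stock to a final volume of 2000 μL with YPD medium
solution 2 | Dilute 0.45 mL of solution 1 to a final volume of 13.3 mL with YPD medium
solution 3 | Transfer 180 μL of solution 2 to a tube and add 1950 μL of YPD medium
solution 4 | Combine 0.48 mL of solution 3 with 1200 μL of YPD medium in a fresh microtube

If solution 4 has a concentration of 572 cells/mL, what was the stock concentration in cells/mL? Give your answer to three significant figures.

1.00 × 10^7 cells/mL

Step 1: 140 μL brought to 2000 μL → factor 2000/140 = 14.286
Step 2: 0.45 mL brought to 13.3 mL → factor 13.3/0.45 = 29.556
Step 3: 180 μL + 1950 μL = 2130 μL total → factor 2130/180 = 11.833
Step 4: 0.48 mL + 1200 μL = 1.68 mL total → factor 1.68/0.48 = 3.5
Overall dilution factor = 14.286 × 29.556 × 11.833 × 3.5 = 17487
Stock = 572 cells/mL × 17487 = 1.00 × 10^7 cells/mL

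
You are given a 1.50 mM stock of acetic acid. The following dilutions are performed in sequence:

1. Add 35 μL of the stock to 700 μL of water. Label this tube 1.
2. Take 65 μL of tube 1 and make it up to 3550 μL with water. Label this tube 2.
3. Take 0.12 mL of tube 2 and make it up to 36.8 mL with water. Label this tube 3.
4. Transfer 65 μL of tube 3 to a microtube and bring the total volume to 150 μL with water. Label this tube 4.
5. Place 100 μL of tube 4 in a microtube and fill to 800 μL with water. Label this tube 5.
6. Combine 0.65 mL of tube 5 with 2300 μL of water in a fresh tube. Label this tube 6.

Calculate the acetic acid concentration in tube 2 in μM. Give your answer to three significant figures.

Step 1: 35 μL + 700 μL = 735 μL total → factor 735/35 = 21
Step 2: 65 μL brought to 3550 μL → factor 3550/65 = 54.615
Dilution factor through tube 2 = 21 × 54.615 = 1146.9
[tube 2] = 1.50 mM / 1146.9 = 0.001308 mM = 1.31 μM

1.31 μM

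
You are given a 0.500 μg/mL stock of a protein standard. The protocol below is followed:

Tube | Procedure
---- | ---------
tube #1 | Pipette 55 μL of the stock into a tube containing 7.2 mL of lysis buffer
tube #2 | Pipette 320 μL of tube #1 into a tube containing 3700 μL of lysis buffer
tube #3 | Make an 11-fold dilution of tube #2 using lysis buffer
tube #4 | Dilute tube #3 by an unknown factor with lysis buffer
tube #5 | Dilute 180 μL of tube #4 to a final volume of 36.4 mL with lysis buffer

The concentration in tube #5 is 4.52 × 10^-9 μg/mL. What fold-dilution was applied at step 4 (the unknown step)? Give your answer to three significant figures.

Step 1: 55 μL + 7.2 mL = 7255 μL total → factor 7255/55 = 131.91
Step 2: 320 μL + 3700 μL = 4020 μL total → factor 4020/320 = 12.562
Step 3: 11-fold → factor 11
Step 4: unknown factor x
Step 5: 180 μL brought to 36.4 mL → factor 36400/180 = 202.22
Product of known-step factors = 3.6861 × 10^6
Overall factor = 0.500 μg/mL / (4.52 × 10^-9 μg/mL) = 1.1062 × 10^8
x = 1.1062 × 10^8 / 3.6861 × 10^6 = 30.0

30.0-fold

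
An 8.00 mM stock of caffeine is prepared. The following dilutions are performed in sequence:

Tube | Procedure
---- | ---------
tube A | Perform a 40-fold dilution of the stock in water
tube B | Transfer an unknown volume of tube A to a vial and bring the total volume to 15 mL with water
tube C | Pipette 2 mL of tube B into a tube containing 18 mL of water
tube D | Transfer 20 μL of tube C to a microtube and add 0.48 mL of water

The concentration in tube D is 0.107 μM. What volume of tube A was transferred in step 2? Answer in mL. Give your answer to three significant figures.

Step 1: 40-fold → factor 40
Step 2: v brought to 15 mL → factor = 15 mL/v
Step 3: 2 mL + 18 mL = 20 mL total → factor 20/2 = 10
Step 4: 20 μL + 0.48 mL = 500 μL total → factor 500/20 = 25
Product of known-step factors = 10000
Overall factor = 8.00 mM / (0.107 μM) = 74766
Step-2 factor = 74766 / 10000 = 7.4766
v = 15 mL / 7.4766 = 2.01 mL

2.01 mL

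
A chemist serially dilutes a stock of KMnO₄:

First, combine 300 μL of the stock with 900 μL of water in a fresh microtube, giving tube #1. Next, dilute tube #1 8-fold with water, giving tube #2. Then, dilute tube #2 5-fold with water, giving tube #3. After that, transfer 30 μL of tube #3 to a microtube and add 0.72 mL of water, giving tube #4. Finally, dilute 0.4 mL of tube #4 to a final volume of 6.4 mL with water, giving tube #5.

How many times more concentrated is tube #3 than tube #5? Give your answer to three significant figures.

Step 1: 300 μL + 900 μL = 1200 μL total → factor 1200/300 = 4
Step 2: 8-fold → factor 8
Step 3: 5-fold → factor 5
Step 4: 30 μL + 0.72 mL = 750 μL total → factor 750/30 = 25
Step 5: 0.4 mL brought to 6.4 mL → factor 6.4/0.4 = 16
Dilution factor to tube #3 = 160; to tube #5 = 64000
[tube #3]/[tube #5] = (factor to tube #5)/(factor to tube #3) = 64000/160 = 400

400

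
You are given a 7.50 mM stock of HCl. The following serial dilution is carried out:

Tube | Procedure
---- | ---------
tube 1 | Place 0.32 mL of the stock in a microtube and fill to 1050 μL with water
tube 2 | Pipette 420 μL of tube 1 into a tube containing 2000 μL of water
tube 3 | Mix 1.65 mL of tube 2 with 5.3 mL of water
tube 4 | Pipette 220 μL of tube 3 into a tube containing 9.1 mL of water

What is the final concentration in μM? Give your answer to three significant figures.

2.22 μM

Step 1: 0.32 mL brought to 1050 μL → factor 1.05/0.32 = 3.2812
Step 2: 420 μL + 2000 μL = 2420 μL total → factor 2420/420 = 5.7619
Step 3: 1.65 mL + 5.3 mL = 6.95 mL total → factor 6.95/1.65 = 4.2121
Step 4: 220 μL + 9.1 mL = 9320 μL total → factor 9320/220 = 42.364
Overall dilution factor = 3.2812 × 5.7619 × 4.2121 × 42.364 = 3373.6
Final = 7.50 mM / 3373.6 = 0.002223 mM = 2.22 μM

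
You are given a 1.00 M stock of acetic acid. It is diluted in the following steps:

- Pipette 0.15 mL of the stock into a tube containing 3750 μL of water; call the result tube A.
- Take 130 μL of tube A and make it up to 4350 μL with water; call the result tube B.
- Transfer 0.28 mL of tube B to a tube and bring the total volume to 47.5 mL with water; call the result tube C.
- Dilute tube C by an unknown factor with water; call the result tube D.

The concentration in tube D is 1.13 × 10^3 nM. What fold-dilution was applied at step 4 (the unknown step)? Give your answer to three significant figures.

6.00-fold

Step 1: 0.15 mL + 3750 μL = 3.9 mL total → factor 3.9/0.15 = 26
Step 2: 130 μL brought to 4350 μL → factor 4350/130 = 33.462
Step 3: 0.28 mL brought to 47.5 mL → factor 47.5/0.28 = 169.64
Step 4: unknown factor x
Product of known-step factors = 1.4759 × 10^5
Overall factor = 1.00 M / (1.13 × 10^3 nM) = 8.8496 × 10^5
x = 8.8496 × 10^5 / 1.4759 × 10^5 = 6.00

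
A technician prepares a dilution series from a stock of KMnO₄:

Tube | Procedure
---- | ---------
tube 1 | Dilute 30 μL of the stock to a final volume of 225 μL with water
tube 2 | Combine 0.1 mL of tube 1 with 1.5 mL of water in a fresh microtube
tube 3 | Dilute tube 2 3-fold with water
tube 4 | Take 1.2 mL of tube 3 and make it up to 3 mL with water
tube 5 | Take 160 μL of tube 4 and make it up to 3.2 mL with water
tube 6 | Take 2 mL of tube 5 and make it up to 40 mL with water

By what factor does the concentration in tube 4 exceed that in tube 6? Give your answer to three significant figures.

400

Step 1: 30 μL brought to 225 μL → factor 225/30 = 7.5
Step 2: 0.1 mL + 1.5 mL = 1.6 mL total → factor 1.6/0.1 = 16
Step 3: 3-fold → factor 3
Step 4: 1.2 mL brought to 3 mL → factor 3/1.2 = 2.5
Step 5: 160 μL brought to 3.2 mL → factor 3200/160 = 20
Step 6: 2 mL brought to 40 mL → factor 40/2 = 20
Dilution factor to tube 4 = 900; to tube 6 = 3.6 × 10^5
[tube 4]/[tube 6] = (factor to tube 6)/(factor to tube 4) = 3.6 × 10^5/900 = 400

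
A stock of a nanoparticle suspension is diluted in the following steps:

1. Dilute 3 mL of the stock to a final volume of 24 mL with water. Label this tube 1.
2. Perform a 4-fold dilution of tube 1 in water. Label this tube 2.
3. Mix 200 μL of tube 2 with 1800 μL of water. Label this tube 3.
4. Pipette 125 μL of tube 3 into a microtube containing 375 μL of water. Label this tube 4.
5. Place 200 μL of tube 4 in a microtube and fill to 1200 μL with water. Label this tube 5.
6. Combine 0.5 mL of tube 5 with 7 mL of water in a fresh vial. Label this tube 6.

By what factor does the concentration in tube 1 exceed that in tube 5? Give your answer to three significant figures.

960

Step 1: 3 mL brought to 24 mL → factor 24/3 = 8
Step 2: 4-fold → factor 4
Step 3: 200 μL + 1800 μL = 2000 μL total → factor 2000/200 = 10
Step 4: 125 μL + 375 μL = 500 μL total → factor 500/125 = 4
Step 5: 200 μL brought to 1200 μL → factor 1200/200 = 6
Dilution factor to tube 1 = 8; to tube 5 = 7680
[tube 1]/[tube 5] = (factor to tube 5)/(factor to tube 1) = 7680/8 = 960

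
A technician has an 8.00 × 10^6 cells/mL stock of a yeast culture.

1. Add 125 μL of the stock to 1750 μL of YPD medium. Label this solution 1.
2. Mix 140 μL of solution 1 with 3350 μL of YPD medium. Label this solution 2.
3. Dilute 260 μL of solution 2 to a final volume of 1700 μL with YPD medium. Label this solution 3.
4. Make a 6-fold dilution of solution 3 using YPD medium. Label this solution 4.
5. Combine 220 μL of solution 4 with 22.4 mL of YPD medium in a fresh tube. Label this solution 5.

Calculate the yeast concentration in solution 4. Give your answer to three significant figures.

Step 1: 125 μL + 1750 μL = 1875 μL total → factor 1875/125 = 15
Step 2: 140 μL + 3350 μL = 3490 μL total → factor 3490/140 = 24.929
Step 3: 260 μL brought to 1700 μL → factor 1700/260 = 6.5385
Step 4: 6-fold → factor 6
Dilution factor through solution 4 = 15 × 24.929 × 6.5385 × 6 = 14670
[solution 4] = 8.00 × 10^6 cells/mL / 14670 = 545 cells/mL

545 cells/mL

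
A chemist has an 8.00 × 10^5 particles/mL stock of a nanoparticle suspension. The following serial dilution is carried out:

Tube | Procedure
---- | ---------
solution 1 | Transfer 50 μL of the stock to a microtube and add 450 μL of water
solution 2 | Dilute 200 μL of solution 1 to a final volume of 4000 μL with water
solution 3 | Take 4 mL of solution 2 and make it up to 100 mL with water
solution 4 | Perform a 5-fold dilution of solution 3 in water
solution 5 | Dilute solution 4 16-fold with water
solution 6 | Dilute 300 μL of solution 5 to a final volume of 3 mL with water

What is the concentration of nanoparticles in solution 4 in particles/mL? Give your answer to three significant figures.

32.0 particles/mL

Step 1: 50 μL + 450 μL = 500 μL total → factor 500/50 = 10
Step 2: 200 μL brought to 4000 μL → factor 4000/200 = 20
Step 3: 4 mL brought to 100 mL → factor 100/4 = 25
Step 4: 5-fold → factor 5
Dilution factor through solution 4 = 10 × 20 × 25 × 5 = 25000
[solution 4] = 8.00 × 10^5 particles/mL / 25000 = 32.0 particles/mL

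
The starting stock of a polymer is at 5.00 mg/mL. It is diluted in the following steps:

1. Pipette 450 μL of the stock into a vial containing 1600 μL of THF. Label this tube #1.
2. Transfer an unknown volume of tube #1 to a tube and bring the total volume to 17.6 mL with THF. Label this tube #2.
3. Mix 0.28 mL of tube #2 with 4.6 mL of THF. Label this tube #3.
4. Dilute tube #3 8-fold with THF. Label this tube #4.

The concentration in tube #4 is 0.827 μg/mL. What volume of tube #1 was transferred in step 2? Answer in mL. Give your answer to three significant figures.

Step 1: 450 μL + 1600 μL = 2050 μL total → factor 2050/450 = 4.5556
Step 2: v brought to 17.6 mL → factor = 17.6 mL/v
Step 3: 0.28 mL + 4.6 mL = 4.88 mL total → factor 4.88/0.28 = 17.429
Step 4: 8-fold → factor 8
Product of known-step factors = 635.17
Overall factor = 5.00 mg/mL / (0.827 μg/mL) = 6045.9
Step-2 factor = 6045.9 / 635.17 = 9.5186
v = 17.6 mL / 9.5186 = 1.85 mL

1.85 mL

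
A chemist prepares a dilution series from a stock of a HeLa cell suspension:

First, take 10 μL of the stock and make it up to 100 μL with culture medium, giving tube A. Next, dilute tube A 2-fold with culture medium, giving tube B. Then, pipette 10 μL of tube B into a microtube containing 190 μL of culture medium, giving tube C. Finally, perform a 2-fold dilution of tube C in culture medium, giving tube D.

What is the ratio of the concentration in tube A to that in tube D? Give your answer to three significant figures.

80.0

Step 1: 10 μL brought to 100 μL → factor 100/10 = 10
Step 2: 2-fold → factor 2
Step 3: 10 μL + 190 μL = 200 μL total → factor 200/10 = 20
Step 4: 2-fold → factor 2
Dilution factor to tube A = 10; to tube D = 800
[tube A]/[tube D] = (factor to tube D)/(factor to tube A) = 800/10 = 80.0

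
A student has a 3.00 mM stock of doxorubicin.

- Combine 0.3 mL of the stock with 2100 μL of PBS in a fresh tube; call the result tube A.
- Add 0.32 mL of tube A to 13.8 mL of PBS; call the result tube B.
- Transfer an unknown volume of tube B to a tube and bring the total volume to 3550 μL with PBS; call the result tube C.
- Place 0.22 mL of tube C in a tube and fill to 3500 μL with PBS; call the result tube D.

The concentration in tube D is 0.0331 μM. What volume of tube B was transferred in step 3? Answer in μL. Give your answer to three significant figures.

220 μL

Step 1: 0.3 mL + 2100 μL = 2.4 mL total → factor 2.4/0.3 = 8
Step 2: 0.32 mL + 13.8 mL = 14.12 mL total → factor 14.12/0.32 = 44.125
Step 3: v brought to 3550 μL → factor = 3550 μL/v
Step 4: 0.22 mL brought to 3500 μL → factor 3.5/0.22 = 15.909
Product of known-step factors = 5615.9
Overall factor = 3.00 mM / (0.0331 μM) = 90634
Step-3 factor = 90634 / 5615.9 = 16.139
v = 3550 μL / 16.139 = 220 μL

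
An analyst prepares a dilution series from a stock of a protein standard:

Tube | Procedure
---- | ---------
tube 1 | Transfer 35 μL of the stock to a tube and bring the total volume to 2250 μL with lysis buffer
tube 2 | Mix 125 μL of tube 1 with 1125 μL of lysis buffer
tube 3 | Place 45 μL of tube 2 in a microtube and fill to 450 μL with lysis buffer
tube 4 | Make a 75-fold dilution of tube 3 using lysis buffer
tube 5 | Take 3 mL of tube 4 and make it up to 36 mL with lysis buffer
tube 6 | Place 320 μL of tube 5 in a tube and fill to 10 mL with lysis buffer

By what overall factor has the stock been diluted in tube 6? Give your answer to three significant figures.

Step 1: 35 μL brought to 2250 μL → factor 2250/35 = 64.286
Step 2: 125 μL + 1125 μL = 1250 μL total → factor 1250/125 = 10
Step 3: 45 μL brought to 450 μL → factor 450/45 = 10
Step 4: 75-fold → factor 75
Step 5: 3 mL brought to 36 mL → factor 36/3 = 12
Step 6: 320 μL brought to 10 mL → factor 10000/320 = 31.25
Overall dilution factor = 64.286 × 10 × 10 × 75 × 12 × 31.25 = 1.808 × 10^8

1.81 × 10^8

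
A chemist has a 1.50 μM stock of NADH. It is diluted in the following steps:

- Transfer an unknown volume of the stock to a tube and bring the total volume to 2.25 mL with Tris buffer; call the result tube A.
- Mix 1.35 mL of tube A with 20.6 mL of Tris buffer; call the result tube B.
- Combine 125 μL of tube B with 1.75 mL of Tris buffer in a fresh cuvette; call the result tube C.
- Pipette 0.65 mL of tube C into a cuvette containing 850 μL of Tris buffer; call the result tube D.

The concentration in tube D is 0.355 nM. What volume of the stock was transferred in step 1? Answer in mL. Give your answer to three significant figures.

0.300 mL

Step 1: v brought to 2.25 mL → factor = 2.25 mL/v
Step 2: 1.35 mL + 20.6 mL = 21.95 mL total → factor 21.95/1.35 = 16.259
Step 3: 125 μL + 1.75 mL = 1875 μL total → factor 1875/125 = 15
Step 4: 0.65 mL + 850 μL = 1.5 mL total → factor 1.5/0.65 = 2.3077
Product of known-step factors = 562.82
Overall factor = 1.50 μM / (0.355 nM) = 4225.4
Step-1 factor = 4225.4 / 562.82 = 7.5075
v = 2.25 mL / 7.5075 = 0.300 mL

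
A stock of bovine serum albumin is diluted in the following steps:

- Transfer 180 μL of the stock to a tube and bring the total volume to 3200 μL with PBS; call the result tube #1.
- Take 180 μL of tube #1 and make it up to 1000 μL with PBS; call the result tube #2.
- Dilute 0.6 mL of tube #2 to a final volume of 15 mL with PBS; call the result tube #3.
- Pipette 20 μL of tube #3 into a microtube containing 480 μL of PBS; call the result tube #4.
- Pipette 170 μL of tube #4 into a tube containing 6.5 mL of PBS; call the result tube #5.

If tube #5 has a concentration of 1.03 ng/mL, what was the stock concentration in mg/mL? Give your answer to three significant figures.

2.49 mg/mL

Step 1: 180 μL brought to 3200 μL → factor 3200/180 = 17.778
Step 2: 180 μL brought to 1000 μL → factor 1000/180 = 5.5556
Step 3: 0.6 mL brought to 15 mL → factor 15/0.6 = 25
Step 4: 20 μL + 480 μL = 500 μL total → factor 500/20 = 25
Step 5: 170 μL + 6.5 mL = 6670 μL total → factor 6670/170 = 39.235
Overall dilution factor = 17.778 × 5.5556 × 25 × 25 × 39.235 = 2.4219 × 10^6
Stock = 1.03 ng/mL × 2.4219 × 10^6 = 2.495 × 10^6 ng/mL = 2.49 mg/mL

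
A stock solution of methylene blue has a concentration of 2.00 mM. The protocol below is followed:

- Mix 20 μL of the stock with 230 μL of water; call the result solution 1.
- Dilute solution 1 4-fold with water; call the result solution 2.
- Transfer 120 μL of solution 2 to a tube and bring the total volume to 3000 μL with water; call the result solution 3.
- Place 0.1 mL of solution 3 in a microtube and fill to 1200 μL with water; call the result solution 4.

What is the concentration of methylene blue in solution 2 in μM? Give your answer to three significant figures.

Step 1: 20 μL + 230 μL = 250 μL total → factor 250/20 = 12.5
Step 2: 4-fold → factor 4
Dilution factor through solution 2 = 12.5 × 4 = 50
[solution 2] = 2.00 mM / 50 = 0.04000 mM = 40.0 μM

40.0 μM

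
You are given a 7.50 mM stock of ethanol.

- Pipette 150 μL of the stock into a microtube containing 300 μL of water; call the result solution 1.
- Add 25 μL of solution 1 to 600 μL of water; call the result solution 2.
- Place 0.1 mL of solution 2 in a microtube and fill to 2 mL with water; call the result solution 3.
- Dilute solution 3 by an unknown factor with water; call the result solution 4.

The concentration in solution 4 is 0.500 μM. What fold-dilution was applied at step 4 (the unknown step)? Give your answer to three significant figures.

10.0-fold

Step 1: 150 μL + 300 μL = 450 μL total → factor 450/150 = 3
Step 2: 25 μL + 600 μL = 625 μL total → factor 625/25 = 25
Step 3: 0.1 mL brought to 2 mL → factor 2/0.1 = 20
Step 4: unknown factor x
Product of known-step factors = 1500
Overall factor = 7.50 mM / (0.500 μM) = 15000
x = 15000 / 1500 = 10.0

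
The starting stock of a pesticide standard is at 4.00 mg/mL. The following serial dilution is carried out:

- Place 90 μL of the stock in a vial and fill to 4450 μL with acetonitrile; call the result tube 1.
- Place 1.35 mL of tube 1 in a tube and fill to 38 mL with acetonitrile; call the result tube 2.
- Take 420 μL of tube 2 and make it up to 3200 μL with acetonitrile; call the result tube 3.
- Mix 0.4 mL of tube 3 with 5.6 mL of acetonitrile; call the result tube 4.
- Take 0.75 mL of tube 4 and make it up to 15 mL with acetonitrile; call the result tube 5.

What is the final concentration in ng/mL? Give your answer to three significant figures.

Step 1: 90 μL brought to 4450 μL → factor 4450/90 = 49.444
Step 2: 1.35 mL brought to 38 mL → factor 38/1.35 = 28.148
Step 3: 420 μL brought to 3200 μL → factor 3200/420 = 7.619
Step 4: 0.4 mL + 5.6 mL = 6 mL total → factor 6/0.4 = 15
Step 5: 0.75 mL brought to 15 mL → factor 15/0.75 = 20
Overall dilution factor = 49.444 × 28.148 × 7.619 × 15 × 20 = 3.1812 × 10^6
Final = 4.00 mg/mL / 3.1812 × 10^6 = 1.257 × 10^-6 mg/mL = 1.26 ng/mL

1.26 ng/mL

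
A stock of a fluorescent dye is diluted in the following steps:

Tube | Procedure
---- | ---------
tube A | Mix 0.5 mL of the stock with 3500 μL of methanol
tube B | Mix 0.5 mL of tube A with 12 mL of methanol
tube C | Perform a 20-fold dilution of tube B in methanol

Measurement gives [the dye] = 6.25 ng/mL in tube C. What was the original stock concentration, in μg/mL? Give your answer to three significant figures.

Step 1: 0.5 mL + 3500 μL = 4 mL total → factor 4/0.5 = 8
Step 2: 0.5 mL + 12 mL = 12.5 mL total → factor 12.5/0.5 = 25
Step 3: 20-fold → factor 20
Overall dilution factor = 8 × 25 × 20 = 4000
Stock = 6.25 ng/mL × 4000 = 2.500 × 10^4 ng/mL = 25.0 μg/mL

25.0 μg/mL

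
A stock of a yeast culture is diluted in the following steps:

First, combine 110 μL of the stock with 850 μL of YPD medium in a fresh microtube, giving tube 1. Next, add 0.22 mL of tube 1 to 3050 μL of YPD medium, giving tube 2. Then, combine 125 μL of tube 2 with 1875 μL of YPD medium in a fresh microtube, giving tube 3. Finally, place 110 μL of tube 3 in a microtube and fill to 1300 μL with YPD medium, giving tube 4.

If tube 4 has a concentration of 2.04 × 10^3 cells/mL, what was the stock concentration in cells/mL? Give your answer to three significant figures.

Step 1: 110 μL + 850 μL = 960 μL total → factor 960/110 = 8.7273
Step 2: 0.22 mL + 3050 μL = 3.27 mL total → factor 3.27/0.22 = 14.864
Step 3: 125 μL + 1875 μL = 2000 μL total → factor 2000/125 = 16
Step 4: 110 μL brought to 1300 μL → factor 1300/110 = 11.818
Overall dilution factor = 8.7273 × 14.864 × 16 × 11.818 = 24529
Stock = 2.04 × 10^3 cells/mL × 24529 = 5.00 × 10^7 cells/mL

5.00 × 10^7 cells/mL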